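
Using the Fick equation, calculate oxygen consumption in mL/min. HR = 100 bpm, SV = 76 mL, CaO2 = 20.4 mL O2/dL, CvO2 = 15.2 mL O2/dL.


CO = HR*SV = 100*76/1000 = 7.6 L/min
a-v O2 diff = 20.4 - 15.2 = 5.2 mL/dL
VO2 = CO * (CaO2-CvO2) * 10 dL/L
VO2 = 7.6 * 5.2 * 10
VO2 = 395.2 mL/min


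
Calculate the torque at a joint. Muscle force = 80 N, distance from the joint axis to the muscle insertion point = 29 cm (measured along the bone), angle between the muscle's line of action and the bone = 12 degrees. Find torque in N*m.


Torque = F * d * sin(theta)   (moment arm = d*sin(theta))
d = 29 cm = 0.29 m
Torque = 80 * 0.29 * sin(12)
Torque = 4.824 N*m


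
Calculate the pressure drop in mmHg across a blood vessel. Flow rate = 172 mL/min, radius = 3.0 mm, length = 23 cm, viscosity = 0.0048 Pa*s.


dP = 8*mu*L*Q / (pi*r^4)
Q = 172 mL/min = 2.86667e-06 m^3/s
dP = 99.4951 Pa = 99.4951 / 133.322 mmHg = 0.7463 mmHg


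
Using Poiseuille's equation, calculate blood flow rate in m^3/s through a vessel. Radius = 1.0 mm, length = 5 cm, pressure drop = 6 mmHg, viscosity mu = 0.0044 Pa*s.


Q = pi*r^4*dP / (8*mu*L)
r = 0.001 m, L = 0.05 m
dP = 6 mmHg = 799.932 Pa
Q = 1.4279e-06 m^3/s


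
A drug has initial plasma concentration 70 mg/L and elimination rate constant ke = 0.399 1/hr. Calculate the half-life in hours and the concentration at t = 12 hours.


t_half = ln(2) / ke = 0.693147 / 0.399 = 1.737 hr
C(t) = C0 * exp(-ke*t) = 70 * exp(-0.399*12)
C(12) = 0.583 mg/L


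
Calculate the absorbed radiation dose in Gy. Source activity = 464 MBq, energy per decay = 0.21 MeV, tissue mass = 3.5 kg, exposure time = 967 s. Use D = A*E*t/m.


A = 464 MBq = 4.6400e+08 Bq
E = 0.21 MeV = 3.3642e-14 J
D = A*E*t/m = 4.6400e+08*3.3642e-14*967/3.5
D = 0.004313 Gy


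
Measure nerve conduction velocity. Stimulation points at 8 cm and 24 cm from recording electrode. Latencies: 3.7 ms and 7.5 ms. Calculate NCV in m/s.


Distance = (24 - 8) / 100 = 0.16 m
dt = (7.5 - 3.7) / 1000 = 0.0038 s
NCV = dist / dt = 42.11 m/s


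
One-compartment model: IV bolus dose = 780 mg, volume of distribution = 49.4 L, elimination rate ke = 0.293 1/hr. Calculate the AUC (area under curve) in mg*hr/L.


C0 = Dose/Vd = 780/49.4 = 15.7895 mg/L
AUC = C0/ke = 15.7895/0.293
AUC = 53.89 mg*hr/L


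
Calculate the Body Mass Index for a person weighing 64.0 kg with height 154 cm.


BMI = weight / height^2
height = 154 cm = 1.54 m
BMI = 64.0 / 1.54^2
BMI = 26.99 kg/m^2


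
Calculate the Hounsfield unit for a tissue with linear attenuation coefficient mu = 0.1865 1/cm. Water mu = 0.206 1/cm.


HU = ((mu_tissue - mu_water) / mu_water) * 1000
HU = ((0.1865 - 0.206) / 0.206) * 1000
HU = -94.66


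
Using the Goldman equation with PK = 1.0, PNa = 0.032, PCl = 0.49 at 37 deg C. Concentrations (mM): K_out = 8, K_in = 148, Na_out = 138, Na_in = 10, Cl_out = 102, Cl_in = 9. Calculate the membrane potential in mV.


Vm = (RT/F)*ln((PK*Ko + PNa*Nao + PCl*Cli)/(PK*Ki + PNa*Nai + PCl*Clo))
Numer = 16.826, Denom = 198.3
Vm = -65.93 mV


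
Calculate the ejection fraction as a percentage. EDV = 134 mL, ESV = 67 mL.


SV = EDV - ESV = 134 - 67 = 67 mL
EF = SV/EDV * 100 = 67/134 * 100
EF = 50%


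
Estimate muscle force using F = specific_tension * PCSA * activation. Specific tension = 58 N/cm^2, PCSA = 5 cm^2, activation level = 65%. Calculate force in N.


F = sigma * PCSA * activation
F = 58 * 5 * 0.65
F = 188.5 N


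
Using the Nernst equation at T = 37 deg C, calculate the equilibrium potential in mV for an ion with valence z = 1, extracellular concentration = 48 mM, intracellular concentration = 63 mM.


E = (RT/(zF)) * ln(C_out/C_in)
T = 37 + 273.15 = 310.15 K
E = (8.314 * 310.15 / (1 * 96485)) * ln(48/63)
E = -7.268 mV


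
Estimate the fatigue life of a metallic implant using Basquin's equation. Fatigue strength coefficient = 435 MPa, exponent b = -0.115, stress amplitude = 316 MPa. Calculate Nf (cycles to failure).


sigma_a = sigma_f' * (2Nf)^b
2Nf = (sigma_a/sigma_f')^(1/b)
2Nf = (316/435)^(1/-0.115)
2Nf = 16.105545
Nf = 8.053


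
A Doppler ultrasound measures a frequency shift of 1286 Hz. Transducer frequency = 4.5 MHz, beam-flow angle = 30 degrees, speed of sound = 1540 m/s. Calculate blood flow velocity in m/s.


v = fd * c / (2 * f0 * cos(theta))
v = 1286 * 1540 / (2 * 4.5000e+06 * cos(30))
v = 0.2541 m/s


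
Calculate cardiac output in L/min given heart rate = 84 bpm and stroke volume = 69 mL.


CO = HR * SV
CO = 84 * 69 / 1000
CO = 5.796 L/min


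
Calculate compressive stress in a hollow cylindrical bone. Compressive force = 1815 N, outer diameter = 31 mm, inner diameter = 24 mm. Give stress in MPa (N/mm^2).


A = pi*(r_o^2 - r_i^2)
r_o = 15.5 mm, r_i = 12 mm
A = 302.378 mm^2
sigma = F/A = 1815 / 302.378
sigma = 6.002 MPa


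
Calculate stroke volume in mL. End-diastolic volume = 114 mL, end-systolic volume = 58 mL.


SV = EDV - ESV
SV = 114 - 58
SV = 56 mL


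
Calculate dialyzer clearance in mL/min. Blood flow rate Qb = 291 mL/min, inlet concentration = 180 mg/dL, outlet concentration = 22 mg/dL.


K = Qb * (Cb_in - Cb_out) / Cb_in
K = 291 * (180 - 22) / 180
K = 255.4 mL/min


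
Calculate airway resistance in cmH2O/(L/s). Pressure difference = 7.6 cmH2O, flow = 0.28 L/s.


R = dP / flow
R = 7.6 / 0.28
R = 27.14 cmH2O/(L/s)


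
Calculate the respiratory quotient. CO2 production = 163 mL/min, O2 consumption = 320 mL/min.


RQ = VCO2 / VO2
RQ = 163 / 320
RQ = 0.5094


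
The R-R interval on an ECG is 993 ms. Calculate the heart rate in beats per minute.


HR = 60 / RR_interval(s)
RR = 993 ms = 0.993 s
HR = 60 / 0.993 = 60.42 bpm


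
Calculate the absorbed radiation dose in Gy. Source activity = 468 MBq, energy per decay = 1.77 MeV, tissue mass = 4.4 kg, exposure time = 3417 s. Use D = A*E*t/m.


A = 468 MBq = 4.6800e+08 Bq
E = 1.77 MeV = 2.83554e-13 J
D = A*E*t/m = 4.6800e+08*2.83554e-13*3417/4.4
D = 0.1031 Gy


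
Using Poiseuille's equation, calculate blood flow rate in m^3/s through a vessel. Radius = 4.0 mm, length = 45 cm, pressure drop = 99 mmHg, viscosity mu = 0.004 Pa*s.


Q = pi*r^4*dP / (8*mu*L)
r = 0.004 m, L = 0.45 m
dP = 99 mmHg = 13198.878 Pa
Q = 7.3716e-04 m^3/s


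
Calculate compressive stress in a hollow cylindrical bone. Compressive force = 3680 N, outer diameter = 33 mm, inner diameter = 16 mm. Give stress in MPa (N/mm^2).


A = pi*(r_o^2 - r_i^2)
r_o = 16.5 mm, r_i = 8 mm
A = 654.237 mm^2
sigma = F/A = 3680 / 654.237
sigma = 5.625 MPa


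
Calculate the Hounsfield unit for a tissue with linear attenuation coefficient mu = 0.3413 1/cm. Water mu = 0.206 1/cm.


HU = ((mu_tissue - mu_water) / mu_water) * 1000
HU = ((0.3413 - 0.206) / 0.206) * 1000
HU = 656.8


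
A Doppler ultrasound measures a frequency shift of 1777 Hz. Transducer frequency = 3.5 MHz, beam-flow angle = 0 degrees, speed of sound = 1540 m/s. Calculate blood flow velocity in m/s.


v = fd * c / (2 * f0 * cos(theta))
v = 1777 * 1540 / (2 * 3.5000e+06 * cos(0))
v = 0.3909 m/s


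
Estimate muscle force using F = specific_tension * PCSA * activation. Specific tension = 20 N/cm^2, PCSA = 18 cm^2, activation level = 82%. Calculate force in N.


F = sigma * PCSA * activation
F = 20 * 18 * 0.82
F = 295.2 N


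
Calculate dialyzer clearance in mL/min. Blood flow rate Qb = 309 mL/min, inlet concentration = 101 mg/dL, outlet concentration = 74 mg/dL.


K = Qb * (Cb_in - Cb_out) / Cb_in
K = 309 * (101 - 74) / 101
K = 82.6 mL/min


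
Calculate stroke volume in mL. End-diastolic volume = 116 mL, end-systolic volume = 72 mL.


SV = EDV - ESV
SV = 116 - 72
SV = 44 mL


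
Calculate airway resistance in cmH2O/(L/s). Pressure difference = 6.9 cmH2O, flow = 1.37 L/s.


R = dP / flow
R = 6.9 / 1.37
R = 5.036 cmH2O/(L/s)


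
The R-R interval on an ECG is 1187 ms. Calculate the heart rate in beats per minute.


HR = 60 / RR_interval(s)
RR = 1187 ms = 1.187 s
HR = 60 / 1.187 = 50.55 bpm


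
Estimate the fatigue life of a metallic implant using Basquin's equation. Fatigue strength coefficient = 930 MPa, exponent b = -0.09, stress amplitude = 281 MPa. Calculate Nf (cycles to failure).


sigma_a = sigma_f' * (2Nf)^b
2Nf = (sigma_a/sigma_f')^(1/b)
2Nf = (281/930)^(1/-0.09)
2Nf = 596068.09
Nf = 2.98e+05


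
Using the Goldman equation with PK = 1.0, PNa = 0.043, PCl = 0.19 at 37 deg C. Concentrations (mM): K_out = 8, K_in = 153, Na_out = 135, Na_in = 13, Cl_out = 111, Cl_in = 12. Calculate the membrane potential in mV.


Vm = (RT/F)*ln((PK*Ko + PNa*Nao + PCl*Cli)/(PK*Ki + PNa*Nai + PCl*Clo))
Numer = 16.085, Denom = 174.649
Vm = -63.74 mV


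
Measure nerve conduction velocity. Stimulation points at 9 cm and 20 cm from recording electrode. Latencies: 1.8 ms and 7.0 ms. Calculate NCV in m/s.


Distance = (20 - 9) / 100 = 0.11 m
dt = (7.0 - 1.8) / 1000 = 0.0052 s
NCV = dist / dt = 21.15 m/s


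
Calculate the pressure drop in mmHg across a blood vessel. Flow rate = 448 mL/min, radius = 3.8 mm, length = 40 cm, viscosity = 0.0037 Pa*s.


dP = 8*mu*L*Q / (pi*r^4)
Q = 448 mL/min = 7.46667e-06 m^3/s
dP = 134.957 Pa = 134.957 / 133.322 mmHg = 1.012 mmHg


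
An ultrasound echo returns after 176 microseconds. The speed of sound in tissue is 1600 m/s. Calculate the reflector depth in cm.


depth = c * t / 2
t = 176 us = 1.7600e-04 s
depth = 1600 * 1.7600e-04 / 2
depth = 0.1408 m = 14.08 cm


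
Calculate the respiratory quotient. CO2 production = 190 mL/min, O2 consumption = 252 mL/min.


RQ = VCO2 / VO2
RQ = 190 / 252
RQ = 0.754


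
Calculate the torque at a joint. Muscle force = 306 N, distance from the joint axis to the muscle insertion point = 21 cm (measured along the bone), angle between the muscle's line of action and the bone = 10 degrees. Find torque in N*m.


Torque = F * d * sin(theta)   (moment arm = d*sin(theta))
d = 21 cm = 0.21 m
Torque = 306 * 0.21 * sin(10)
Torque = 11.16 N*m


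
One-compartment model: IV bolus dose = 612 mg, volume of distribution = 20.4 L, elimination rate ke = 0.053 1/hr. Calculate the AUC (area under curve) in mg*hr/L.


C0 = Dose/Vd = 612/20.4 = 30 mg/L
AUC = C0/ke = 30/0.053
AUC = 566 mg*hr/L


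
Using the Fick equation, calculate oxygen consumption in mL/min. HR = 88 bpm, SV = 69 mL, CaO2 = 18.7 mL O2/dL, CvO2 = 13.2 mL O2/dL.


CO = HR*SV = 88*69/1000 = 6.072 L/min
a-v O2 diff = 18.7 - 13.2 = 5.5 mL/dL
VO2 = CO * (CaO2-CvO2) * 10 dL/L
VO2 = 6.072 * 5.5 * 10
VO2 = 334 mL/min


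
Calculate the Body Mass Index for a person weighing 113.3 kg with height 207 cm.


BMI = weight / height^2
height = 207 cm = 2.07 m
BMI = 113.3 / 2.07^2
BMI = 26.44 kg/m^2


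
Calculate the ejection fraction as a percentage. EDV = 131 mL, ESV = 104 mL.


SV = EDV - ESV = 131 - 104 = 27 mL
EF = SV/EDV * 100 = 27/131 * 100
EF = 20.61%


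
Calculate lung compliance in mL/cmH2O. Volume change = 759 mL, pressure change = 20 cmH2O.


C = dV / dP
C = 759 / 20
C = 37.95 mL/cmH2O


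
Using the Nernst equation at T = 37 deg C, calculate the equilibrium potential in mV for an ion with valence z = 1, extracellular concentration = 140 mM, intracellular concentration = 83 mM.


E = (RT/(zF)) * ln(C_out/C_in)
T = 37 + 273.15 = 310.15 K
E = (8.314 * 310.15 / (1 * 96485)) * ln(140/83)
E = 13.97 mV


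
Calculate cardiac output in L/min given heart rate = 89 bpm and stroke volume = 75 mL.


CO = HR * SV
CO = 89 * 75 / 1000
CO = 6.675 L/min


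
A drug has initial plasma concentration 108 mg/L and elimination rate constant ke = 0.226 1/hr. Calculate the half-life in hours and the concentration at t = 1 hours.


t_half = ln(2) / ke = 0.693147 / 0.226 = 3.067 hr
C(t) = C0 * exp(-ke*t) = 108 * exp(-0.226*1)
C(1) = 86.15 mg/L


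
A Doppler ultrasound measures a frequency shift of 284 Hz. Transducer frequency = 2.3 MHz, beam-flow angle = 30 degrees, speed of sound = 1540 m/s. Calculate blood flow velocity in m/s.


v = fd * c / (2 * f0 * cos(theta))
v = 284 * 1540 / (2 * 2.3000e+06 * cos(30))
v = 0.1098 m/s


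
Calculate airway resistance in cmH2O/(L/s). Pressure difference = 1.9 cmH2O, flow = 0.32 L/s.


R = dP / flow
R = 1.9 / 0.32
R = 5.938 cmH2O/(L/s)


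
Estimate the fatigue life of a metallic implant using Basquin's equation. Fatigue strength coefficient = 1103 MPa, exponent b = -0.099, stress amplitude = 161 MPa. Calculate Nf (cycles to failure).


sigma_a = sigma_f' * (2Nf)^b
2Nf = (sigma_a/sigma_f')^(1/b)
2Nf = (161/1103)^(1/-0.099)
2Nf = 2.7664035e+08
Nf = 1.3832e+08


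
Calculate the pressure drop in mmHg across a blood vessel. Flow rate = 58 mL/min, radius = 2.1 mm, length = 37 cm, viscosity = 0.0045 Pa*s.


dP = 8*mu*L*Q / (pi*r^4)
Q = 58 mL/min = 9.66667e-07 m^3/s
dP = 210.743 Pa = 210.743 / 133.322 mmHg = 1.581 mmHg


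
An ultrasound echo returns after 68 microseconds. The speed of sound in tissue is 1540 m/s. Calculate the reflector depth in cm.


depth = c * t / 2
t = 68 us = 6.8000e-05 s
depth = 1540 * 6.8000e-05 / 2
depth = 0.05236 m = 5.236 cm


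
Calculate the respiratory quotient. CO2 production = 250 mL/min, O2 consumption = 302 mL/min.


RQ = VCO2 / VO2
RQ = 250 / 302
RQ = 0.8278


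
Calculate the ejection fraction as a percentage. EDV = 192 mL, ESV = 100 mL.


SV = EDV - ESV = 192 - 100 = 92 mL
EF = SV/EDV * 100 = 92/192 * 100
EF = 47.92%


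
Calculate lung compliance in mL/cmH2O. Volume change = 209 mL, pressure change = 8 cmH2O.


C = dV / dP
C = 209 / 8
C = 26.12 mL/cmH2O


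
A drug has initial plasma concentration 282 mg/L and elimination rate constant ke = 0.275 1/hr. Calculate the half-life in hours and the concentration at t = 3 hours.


t_half = ln(2) / ke = 0.693147 / 0.275 = 2.521 hr
C(t) = C0 * exp(-ke*t) = 282 * exp(-0.275*3)
C(3) = 123.6 mg/L


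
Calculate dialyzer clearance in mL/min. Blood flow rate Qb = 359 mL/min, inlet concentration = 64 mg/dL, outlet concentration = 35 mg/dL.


K = Qb * (Cb_in - Cb_out) / Cb_in
K = 359 * (64 - 35) / 64
K = 162.7 mL/min


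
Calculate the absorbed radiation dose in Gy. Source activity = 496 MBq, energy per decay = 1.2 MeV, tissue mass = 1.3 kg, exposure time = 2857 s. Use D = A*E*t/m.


A = 496 MBq = 4.9600e+08 Bq
E = 1.2 MeV = 1.9224e-13 J
D = A*E*t/m = 4.9600e+08*1.9224e-13*2857/1.3
D = 0.2096 Gy


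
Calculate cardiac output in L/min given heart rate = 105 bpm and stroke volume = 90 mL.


CO = HR * SV
CO = 105 * 90 / 1000
CO = 9.45 L/min


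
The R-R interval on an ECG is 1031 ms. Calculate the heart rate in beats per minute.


HR = 60 / RR_interval(s)
RR = 1031 ms = 1.031 s
HR = 60 / 1.031 = 58.2 bpm


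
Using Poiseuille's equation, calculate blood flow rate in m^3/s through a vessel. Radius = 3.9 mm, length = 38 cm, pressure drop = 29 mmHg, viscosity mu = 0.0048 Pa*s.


Q = pi*r^4*dP / (8*mu*L)
r = 0.0039 m, L = 0.38 m
dP = 29 mmHg = 3866.338 Pa
Q = 1.9257e-04 m^3/s


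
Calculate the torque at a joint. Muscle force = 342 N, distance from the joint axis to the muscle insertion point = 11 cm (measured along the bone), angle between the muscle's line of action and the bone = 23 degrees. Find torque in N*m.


Torque = F * d * sin(theta)   (moment arm = d*sin(theta))
d = 11 cm = 0.11 m
Torque = 342 * 0.11 * sin(23)
Torque = 14.7 N*m


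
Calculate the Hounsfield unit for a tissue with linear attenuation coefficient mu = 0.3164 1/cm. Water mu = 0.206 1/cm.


HU = ((mu_tissue - mu_water) / mu_water) * 1000
HU = ((0.3164 - 0.206) / 0.206) * 1000
HU = 535.9


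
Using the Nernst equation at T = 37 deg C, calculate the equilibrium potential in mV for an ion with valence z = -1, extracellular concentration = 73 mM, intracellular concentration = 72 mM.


E = (RT/(zF)) * ln(C_out/C_in)
T = 37 + 273.15 = 310.15 K
E = (8.314 * 310.15 / (-1 * 96485)) * ln(73/72)
E = -0.3686 mV


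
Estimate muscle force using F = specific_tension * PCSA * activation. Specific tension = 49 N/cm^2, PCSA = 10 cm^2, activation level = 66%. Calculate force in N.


F = sigma * PCSA * activation
F = 49 * 10 * 0.66
F = 323.4 N


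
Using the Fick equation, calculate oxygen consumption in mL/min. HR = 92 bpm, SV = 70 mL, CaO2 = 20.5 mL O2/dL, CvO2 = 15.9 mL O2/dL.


CO = HR*SV = 92*70/1000 = 6.44 L/min
a-v O2 diff = 20.5 - 15.9 = 4.6 mL/dL
VO2 = CO * (CaO2-CvO2) * 10 dL/L
VO2 = 6.44 * 4.6 * 10
VO2 = 296.2 mL/min


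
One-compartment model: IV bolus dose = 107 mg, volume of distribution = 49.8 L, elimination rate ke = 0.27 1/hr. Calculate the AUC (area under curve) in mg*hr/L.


C0 = Dose/Vd = 107/49.8 = 2.14859 mg/L
AUC = C0/ke = 2.14859/0.27
AUC = 7.958 mg*hr/L


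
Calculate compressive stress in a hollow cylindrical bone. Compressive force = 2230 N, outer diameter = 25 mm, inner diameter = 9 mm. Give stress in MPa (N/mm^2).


A = pi*(r_o^2 - r_i^2)
r_o = 12.5 mm, r_i = 4.5 mm
A = 427.257 mm^2
sigma = F/A = 2230 / 427.257
sigma = 5.219 MPa


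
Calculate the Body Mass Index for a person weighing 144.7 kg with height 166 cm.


BMI = weight / height^2
height = 166 cm = 1.66 m
BMI = 144.7 / 1.66^2
BMI = 52.51 kg/m^2


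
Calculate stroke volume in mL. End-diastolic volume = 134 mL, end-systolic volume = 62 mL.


SV = EDV - ESV
SV = 134 - 62
SV = 72 mL


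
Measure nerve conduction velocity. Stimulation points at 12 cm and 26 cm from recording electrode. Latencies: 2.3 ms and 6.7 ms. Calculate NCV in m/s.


Distance = (26 - 12) / 100 = 0.14 m
dt = (6.7 - 2.3) / 1000 = 0.0044 s
NCV = dist / dt = 31.82 m/s


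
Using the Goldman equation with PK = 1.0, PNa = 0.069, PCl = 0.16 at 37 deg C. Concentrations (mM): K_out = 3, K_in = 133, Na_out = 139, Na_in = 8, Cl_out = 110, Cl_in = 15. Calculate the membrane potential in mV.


Vm = (RT/F)*ln((PK*Ko + PNa*Nao + PCl*Cli)/(PK*Ki + PNa*Nai + PCl*Clo))
Numer = 14.991, Denom = 151.152
Vm = -61.76 mV


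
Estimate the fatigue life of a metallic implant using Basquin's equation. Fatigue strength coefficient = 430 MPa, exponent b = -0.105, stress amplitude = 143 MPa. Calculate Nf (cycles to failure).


sigma_a = sigma_f' * (2Nf)^b
2Nf = (sigma_a/sigma_f')^(1/b)
2Nf = (143/430)^(1/-0.105)
2Nf = 35780.143
Nf = 1.789e+04


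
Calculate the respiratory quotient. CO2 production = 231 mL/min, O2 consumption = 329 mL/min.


RQ = VCO2 / VO2
RQ = 231 / 329
RQ = 0.7021


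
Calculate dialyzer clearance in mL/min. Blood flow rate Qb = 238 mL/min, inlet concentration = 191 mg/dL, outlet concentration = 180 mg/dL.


K = Qb * (Cb_in - Cb_out) / Cb_in
K = 238 * (191 - 180) / 191
K = 13.71 mL/min


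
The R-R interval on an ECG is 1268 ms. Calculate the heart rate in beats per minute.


HR = 60 / RR_interval(s)
RR = 1268 ms = 1.268 s
HR = 60 / 1.268 = 47.32 bpm


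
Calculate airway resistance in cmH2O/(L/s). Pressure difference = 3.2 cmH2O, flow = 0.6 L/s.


R = dP / flow
R = 3.2 / 0.6
R = 5.333 cmH2O/(L/s)


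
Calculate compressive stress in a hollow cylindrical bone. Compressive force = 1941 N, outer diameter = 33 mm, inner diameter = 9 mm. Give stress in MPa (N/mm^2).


A = pi*(r_o^2 - r_i^2)
r_o = 16.5 mm, r_i = 4.5 mm
A = 791.681 mm^2
sigma = F/A = 1941 / 791.681
sigma = 2.452 MPa


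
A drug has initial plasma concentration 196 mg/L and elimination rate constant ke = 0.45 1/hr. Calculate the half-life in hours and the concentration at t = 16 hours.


t_half = ln(2) / ke = 0.693147 / 0.45 = 1.54 hr
C(t) = C0 * exp(-ke*t) = 196 * exp(-0.45*16)
C(16) = 0.1463 mg/L


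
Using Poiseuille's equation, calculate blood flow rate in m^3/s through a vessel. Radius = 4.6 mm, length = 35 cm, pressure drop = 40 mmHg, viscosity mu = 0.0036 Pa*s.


Q = pi*r^4*dP / (8*mu*L)
r = 0.0046 m, L = 0.35 m
dP = 40 mmHg = 5332.88 Pa
Q = 7.4419e-04 m^3/s


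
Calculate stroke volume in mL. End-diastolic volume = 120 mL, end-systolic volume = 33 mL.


SV = EDV - ESV
SV = 120 - 33
SV = 87 mL


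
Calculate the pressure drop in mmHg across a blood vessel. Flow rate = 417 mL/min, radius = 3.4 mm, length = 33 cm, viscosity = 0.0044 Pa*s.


dP = 8*mu*L*Q / (pi*r^4)
Q = 417 mL/min = 6.95e-06 m^3/s
dP = 192.298 Pa = 192.298 / 133.322 mmHg = 1.442 mmHg


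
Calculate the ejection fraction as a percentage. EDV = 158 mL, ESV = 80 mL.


SV = EDV - ESV = 158 - 80 = 78 mL
EF = SV/EDV * 100 = 78/158 * 100
EF = 49.37%


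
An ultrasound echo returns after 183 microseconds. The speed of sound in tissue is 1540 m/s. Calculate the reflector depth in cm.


depth = c * t / 2
t = 183 us = 1.8300e-04 s
depth = 1540 * 1.8300e-04 / 2
depth = 0.14091 m = 14.091 cm


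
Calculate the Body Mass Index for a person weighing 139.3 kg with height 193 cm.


BMI = weight / height^2
height = 193 cm = 1.93 m
BMI = 139.3 / 1.93^2
BMI = 37.4 kg/m^2


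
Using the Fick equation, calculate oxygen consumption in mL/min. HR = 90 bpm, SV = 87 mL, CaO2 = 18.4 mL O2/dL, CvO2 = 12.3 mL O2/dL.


CO = HR*SV = 90*87/1000 = 7.83 L/min
a-v O2 diff = 18.4 - 12.3 = 6.1 mL/dL
VO2 = CO * (CaO2-CvO2) * 10 dL/L
VO2 = 7.83 * 6.1 * 10
VO2 = 477.6 mL/min


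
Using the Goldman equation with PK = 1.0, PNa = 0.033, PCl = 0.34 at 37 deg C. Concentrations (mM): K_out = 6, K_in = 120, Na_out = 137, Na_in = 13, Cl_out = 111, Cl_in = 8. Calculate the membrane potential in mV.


Vm = (RT/F)*ln((PK*Ko + PNa*Nao + PCl*Cli)/(PK*Ki + PNa*Nai + PCl*Clo))
Numer = 13.241, Denom = 158.169
Vm = -66.29 mV


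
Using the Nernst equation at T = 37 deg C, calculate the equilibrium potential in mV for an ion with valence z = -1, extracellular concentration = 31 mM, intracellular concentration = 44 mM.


E = (RT/(zF)) * ln(C_out/C_in)
T = 37 + 273.15 = 310.15 K
E = (8.314 * 310.15 / (-1 * 96485)) * ln(31/44)
E = 9.359 mV


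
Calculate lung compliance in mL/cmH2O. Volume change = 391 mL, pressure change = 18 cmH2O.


C = dV / dP
C = 391 / 18
C = 21.72 mL/cmH2O


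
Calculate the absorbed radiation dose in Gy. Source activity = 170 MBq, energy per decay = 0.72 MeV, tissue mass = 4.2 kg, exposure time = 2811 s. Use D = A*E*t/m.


A = 170 MBq = 1.7000e+08 Bq
E = 0.72 MeV = 1.15344e-13 J
D = A*E*t/m = 1.7000e+08*1.15344e-13*2811/4.2
D = 0.01312 Gy


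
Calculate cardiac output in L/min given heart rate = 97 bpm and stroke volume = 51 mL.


CO = HR * SV
CO = 97 * 51 / 1000
CO = 4.947 L/min


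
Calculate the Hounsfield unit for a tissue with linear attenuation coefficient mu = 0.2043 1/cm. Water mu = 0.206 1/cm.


HU = ((mu_tissue - mu_water) / mu_water) * 1000
HU = ((0.2043 - 0.206) / 0.206) * 1000
HU = -8.252


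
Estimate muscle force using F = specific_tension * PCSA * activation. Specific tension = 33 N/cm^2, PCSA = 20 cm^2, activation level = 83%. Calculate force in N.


F = sigma * PCSA * activation
F = 33 * 20 * 0.83
F = 547.8 N


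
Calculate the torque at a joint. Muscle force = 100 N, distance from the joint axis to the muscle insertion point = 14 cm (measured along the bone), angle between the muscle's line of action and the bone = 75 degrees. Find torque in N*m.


Torque = F * d * sin(theta)   (moment arm = d*sin(theta))
d = 14 cm = 0.14 m
Torque = 100 * 0.14 * sin(75)
Torque = 13.52 N*m


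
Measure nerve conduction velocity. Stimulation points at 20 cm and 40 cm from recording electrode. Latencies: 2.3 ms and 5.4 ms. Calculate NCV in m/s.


Distance = (40 - 20) / 100 = 0.2 m
dt = (5.4 - 2.3) / 1000 = 0.0031 s
NCV = dist / dt = 64.52 m/s


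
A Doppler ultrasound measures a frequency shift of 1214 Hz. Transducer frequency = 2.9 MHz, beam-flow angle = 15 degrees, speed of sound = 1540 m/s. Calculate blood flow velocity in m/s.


v = fd * c / (2 * f0 * cos(theta))
v = 1214 * 1540 / (2 * 2.9000e+06 * cos(15))
v = 0.3337 m/s


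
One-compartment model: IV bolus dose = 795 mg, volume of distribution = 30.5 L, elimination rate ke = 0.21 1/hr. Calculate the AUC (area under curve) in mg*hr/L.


C0 = Dose/Vd = 795/30.5 = 26.0656 mg/L
AUC = C0/ke = 26.0656/0.21
AUC = 124.1 mg*hr/L


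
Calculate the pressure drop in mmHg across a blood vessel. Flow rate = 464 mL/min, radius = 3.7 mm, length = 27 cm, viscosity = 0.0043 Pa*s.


dP = 8*mu*L*Q / (pi*r^4)
Q = 464 mL/min = 7.73333e-06 m^3/s
dP = 121.992 Pa = 121.992 / 133.322 mmHg = 0.915 mmHg


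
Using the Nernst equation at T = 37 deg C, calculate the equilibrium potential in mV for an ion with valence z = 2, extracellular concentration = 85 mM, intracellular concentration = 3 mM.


E = (RT/(zF)) * ln(C_out/C_in)
T = 37 + 273.15 = 310.15 K
E = (8.314 * 310.15 / (2 * 96485)) * ln(85/3)
E = 44.69 mV


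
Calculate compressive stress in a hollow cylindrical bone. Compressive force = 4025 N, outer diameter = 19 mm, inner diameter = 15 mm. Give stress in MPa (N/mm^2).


A = pi*(r_o^2 - r_i^2)
r_o = 9.5 mm, r_i = 7.5 mm
A = 106.814 mm^2
sigma = F/A = 4025 / 106.814
sigma = 37.68 MPa


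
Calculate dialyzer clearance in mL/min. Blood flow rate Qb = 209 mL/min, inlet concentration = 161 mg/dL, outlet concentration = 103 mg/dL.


K = Qb * (Cb_in - Cb_out) / Cb_in
K = 209 * (161 - 103) / 161
K = 75.29 mL/min


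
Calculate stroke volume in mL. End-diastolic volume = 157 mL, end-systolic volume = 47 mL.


SV = EDV - ESV
SV = 157 - 47
SV = 110 mL


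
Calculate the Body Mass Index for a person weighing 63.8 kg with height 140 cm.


BMI = weight / height^2
height = 140 cm = 1.4 m
BMI = 63.8 / 1.4^2
BMI = 32.55 kg/m^2


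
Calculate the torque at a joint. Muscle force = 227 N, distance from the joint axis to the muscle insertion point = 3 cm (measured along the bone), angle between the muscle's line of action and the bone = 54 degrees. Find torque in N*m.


Torque = F * d * sin(theta)   (moment arm = d*sin(theta))
d = 3 cm = 0.03 m
Torque = 227 * 0.03 * sin(54)
Torque = 5.509 N*m


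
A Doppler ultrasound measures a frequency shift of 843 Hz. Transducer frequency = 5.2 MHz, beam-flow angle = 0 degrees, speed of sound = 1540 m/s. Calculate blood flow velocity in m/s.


v = fd * c / (2 * f0 * cos(theta))
v = 843 * 1540 / (2 * 5.2000e+06 * cos(0))
v = 0.1248 m/s


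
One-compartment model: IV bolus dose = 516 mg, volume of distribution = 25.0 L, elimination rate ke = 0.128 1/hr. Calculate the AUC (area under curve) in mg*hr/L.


C0 = Dose/Vd = 516/25.0 = 20.64 mg/L
AUC = C0/ke = 20.64/0.128
AUC = 161.2 mg*hr/L


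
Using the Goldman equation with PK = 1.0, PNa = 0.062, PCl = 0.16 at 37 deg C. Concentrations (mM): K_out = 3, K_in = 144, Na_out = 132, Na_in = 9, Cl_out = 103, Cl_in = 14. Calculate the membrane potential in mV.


Vm = (RT/F)*ln((PK*Ko + PNa*Nao + PCl*Cli)/(PK*Ki + PNa*Nai + PCl*Clo))
Numer = 13.424, Denom = 161.038
Vm = -66.4 mV


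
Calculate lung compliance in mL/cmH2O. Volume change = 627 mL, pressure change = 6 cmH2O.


C = dV / dP
C = 627 / 6
C = 104.5 mL/cmH2O


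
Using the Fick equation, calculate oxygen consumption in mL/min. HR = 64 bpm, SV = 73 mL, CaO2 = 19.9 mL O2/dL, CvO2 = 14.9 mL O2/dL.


CO = HR*SV = 64*73/1000 = 4.672 L/min
a-v O2 diff = 19.9 - 14.9 = 5 mL/dL
VO2 = CO * (CaO2-CvO2) * 10 dL/L
VO2 = 4.672 * 5 * 10
VO2 = 233.6 mL/min


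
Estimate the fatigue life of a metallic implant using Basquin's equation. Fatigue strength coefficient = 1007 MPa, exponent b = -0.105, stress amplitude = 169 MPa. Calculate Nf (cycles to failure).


sigma_a = sigma_f' * (2Nf)^b
2Nf = (sigma_a/sigma_f')^(1/b)
2Nf = (169/1007)^(1/-0.105)
2Nf = 24116377
Nf = 1.2058e+07


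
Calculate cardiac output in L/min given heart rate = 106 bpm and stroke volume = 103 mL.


CO = HR * SV
CO = 106 * 103 / 1000
CO = 10.92 L/min


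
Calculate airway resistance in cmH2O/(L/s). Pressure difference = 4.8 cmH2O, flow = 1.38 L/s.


R = dP / flow
R = 4.8 / 1.38
R = 3.478 cmH2O/(L/s)


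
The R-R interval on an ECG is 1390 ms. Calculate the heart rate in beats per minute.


HR = 60 / RR_interval(s)
RR = 1390 ms = 1.39 s
HR = 60 / 1.39 = 43.17 bpm


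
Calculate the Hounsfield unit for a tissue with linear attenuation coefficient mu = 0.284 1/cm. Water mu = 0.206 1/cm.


HU = ((mu_tissue - mu_water) / mu_water) * 1000
HU = ((0.284 - 0.206) / 0.206) * 1000
HU = 378.6


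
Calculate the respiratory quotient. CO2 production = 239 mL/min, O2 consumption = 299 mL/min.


RQ = VCO2 / VO2
RQ = 239 / 299
RQ = 0.7993


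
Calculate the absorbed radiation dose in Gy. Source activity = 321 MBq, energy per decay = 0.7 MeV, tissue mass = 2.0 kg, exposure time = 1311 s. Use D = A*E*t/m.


A = 321 MBq = 3.2100e+08 Bq
E = 0.7 MeV = 1.1214e-13 J
D = A*E*t/m = 3.2100e+08*1.1214e-13*1311/2.0
D = 0.0236 Gy


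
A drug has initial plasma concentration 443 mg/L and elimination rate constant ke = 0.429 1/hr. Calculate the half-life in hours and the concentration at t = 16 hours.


t_half = ln(2) / ke = 0.693147 / 0.429 = 1.616 hr
C(t) = C0 * exp(-ke*t) = 443 * exp(-0.429*16)
C(16) = 0.4628 mg/L


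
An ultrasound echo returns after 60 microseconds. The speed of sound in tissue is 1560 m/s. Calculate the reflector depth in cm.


depth = c * t / 2
t = 60 us = 6.0000e-05 s
depth = 1560 * 6.0000e-05 / 2
depth = 0.0468 m = 4.68 cm


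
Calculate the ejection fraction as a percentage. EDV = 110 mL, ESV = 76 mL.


SV = EDV - ESV = 110 - 76 = 34 mL
EF = SV/EDV * 100 = 34/110 * 100
EF = 30.91%


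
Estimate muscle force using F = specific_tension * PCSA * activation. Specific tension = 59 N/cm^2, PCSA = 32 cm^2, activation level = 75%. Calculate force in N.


F = sigma * PCSA * activation
F = 59 * 32 * 0.75
F = 1416 N


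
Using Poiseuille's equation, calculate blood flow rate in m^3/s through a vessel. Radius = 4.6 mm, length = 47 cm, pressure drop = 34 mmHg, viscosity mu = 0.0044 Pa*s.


Q = pi*r^4*dP / (8*mu*L)
r = 0.0046 m, L = 0.47 m
dP = 34 mmHg = 4532.948 Pa
Q = 3.8541e-04 m^3/s


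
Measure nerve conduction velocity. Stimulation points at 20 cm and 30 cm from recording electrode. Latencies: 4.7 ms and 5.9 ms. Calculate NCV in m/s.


Distance = (30 - 20) / 100 = 0.1 m
dt = (5.9 - 4.7) / 1000 = 0.0012 s
NCV = dist / dt = 83.33 m/s


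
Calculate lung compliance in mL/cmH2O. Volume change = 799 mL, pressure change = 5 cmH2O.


C = dV / dP
C = 799 / 5
C = 159.8 mL/cmH2O


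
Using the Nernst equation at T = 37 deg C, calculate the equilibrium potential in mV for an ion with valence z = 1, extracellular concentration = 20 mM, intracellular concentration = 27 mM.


E = (RT/(zF)) * ln(C_out/C_in)
T = 37 + 273.15 = 310.15 K
E = (8.314 * 310.15 / (1 * 96485)) * ln(20/27)
E = -8.02 mV


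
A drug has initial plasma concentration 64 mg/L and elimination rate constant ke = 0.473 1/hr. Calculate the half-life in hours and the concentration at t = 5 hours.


t_half = ln(2) / ke = 0.693147 / 0.473 = 1.465 hr
C(t) = C0 * exp(-ke*t) = 64 * exp(-0.473*5)
C(5) = 6.013 mg/L


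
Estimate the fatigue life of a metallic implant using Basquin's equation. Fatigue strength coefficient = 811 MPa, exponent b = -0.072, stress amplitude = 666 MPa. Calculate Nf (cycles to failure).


sigma_a = sigma_f' * (2Nf)^b
2Nf = (sigma_a/sigma_f')^(1/b)
2Nf = (666/811)^(1/-0.072)
2Nf = 15.422244
Nf = 7.711


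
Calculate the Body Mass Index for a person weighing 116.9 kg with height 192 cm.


BMI = weight / height^2
height = 192 cm = 1.92 m
BMI = 116.9 / 1.92^2
BMI = 31.71 kg/m^2


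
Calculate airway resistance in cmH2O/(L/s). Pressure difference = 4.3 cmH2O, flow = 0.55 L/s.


R = dP / flow
R = 4.3 / 0.55
R = 7.818 cmH2O/(L/s)


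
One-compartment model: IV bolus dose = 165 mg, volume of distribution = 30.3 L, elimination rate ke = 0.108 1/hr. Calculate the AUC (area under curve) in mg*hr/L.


C0 = Dose/Vd = 165/30.3 = 5.44554 mg/L
AUC = C0/ke = 5.44554/0.108
AUC = 50.42 mg*hr/L


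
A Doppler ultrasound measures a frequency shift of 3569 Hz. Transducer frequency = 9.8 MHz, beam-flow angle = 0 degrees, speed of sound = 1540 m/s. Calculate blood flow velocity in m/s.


v = fd * c / (2 * f0 * cos(theta))
v = 3569 * 1540 / (2 * 9.8000e+06 * cos(0))
v = 0.2804 m/s


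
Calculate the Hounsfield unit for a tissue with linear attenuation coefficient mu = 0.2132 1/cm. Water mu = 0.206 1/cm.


HU = ((mu_tissue - mu_water) / mu_water) * 1000
HU = ((0.2132 - 0.206) / 0.206) * 1000
HU = 34.95


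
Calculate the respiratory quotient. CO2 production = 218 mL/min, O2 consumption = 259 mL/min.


RQ = VCO2 / VO2
RQ = 218 / 259
RQ = 0.8417


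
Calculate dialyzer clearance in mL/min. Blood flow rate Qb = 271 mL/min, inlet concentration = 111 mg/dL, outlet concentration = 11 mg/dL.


K = Qb * (Cb_in - Cb_out) / Cb_in
K = 271 * (111 - 11) / 111
K = 244.1 mL/min


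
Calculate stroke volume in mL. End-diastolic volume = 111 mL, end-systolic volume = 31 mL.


SV = EDV - ESV
SV = 111 - 31
SV = 80 mL


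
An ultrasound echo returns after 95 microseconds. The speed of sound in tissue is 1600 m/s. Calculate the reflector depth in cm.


depth = c * t / 2
t = 95 us = 9.5000e-05 s
depth = 1600 * 9.5000e-05 / 2
depth = 0.076 m = 7.6 cm


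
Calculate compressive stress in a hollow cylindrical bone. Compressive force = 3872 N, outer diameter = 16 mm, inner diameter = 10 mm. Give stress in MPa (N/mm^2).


A = pi*(r_o^2 - r_i^2)
r_o = 8 mm, r_i = 5 mm
A = 122.522 mm^2
sigma = F/A = 3872 / 122.522
sigma = 31.6 MPa


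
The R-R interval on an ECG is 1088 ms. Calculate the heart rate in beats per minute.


HR = 60 / RR_interval(s)
RR = 1088 ms = 1.088 s
HR = 60 / 1.088 = 55.15 bpm


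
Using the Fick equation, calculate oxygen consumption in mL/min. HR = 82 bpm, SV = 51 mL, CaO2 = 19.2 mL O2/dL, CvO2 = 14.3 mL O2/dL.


CO = HR*SV = 82*51/1000 = 4.182 L/min
a-v O2 diff = 19.2 - 14.3 = 4.9 mL/dL
VO2 = CO * (CaO2-CvO2) * 10 dL/L
VO2 = 4.182 * 4.9 * 10
VO2 = 204.9 mL/min


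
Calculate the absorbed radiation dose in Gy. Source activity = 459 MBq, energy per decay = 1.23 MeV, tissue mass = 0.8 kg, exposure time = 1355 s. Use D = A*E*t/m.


A = 459 MBq = 4.5900e+08 Bq
E = 1.23 MeV = 1.97046e-13 J
D = A*E*t/m = 4.5900e+08*1.97046e-13*1355/0.8
D = 0.1532 Gy


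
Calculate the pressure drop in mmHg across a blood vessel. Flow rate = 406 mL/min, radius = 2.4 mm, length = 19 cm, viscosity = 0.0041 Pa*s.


dP = 8*mu*L*Q / (pi*r^4)
Q = 406 mL/min = 6.76667e-06 m^3/s
dP = 404.583 Pa = 404.583 / 133.322 mmHg = 3.035 mmHg


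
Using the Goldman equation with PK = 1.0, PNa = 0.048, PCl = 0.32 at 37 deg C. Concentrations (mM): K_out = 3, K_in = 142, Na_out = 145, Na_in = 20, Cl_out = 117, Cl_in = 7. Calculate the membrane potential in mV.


Vm = (RT/F)*ln((PK*Ko + PNa*Nao + PCl*Cli)/(PK*Ki + PNa*Nai + PCl*Clo))
Numer = 12.2, Denom = 180.4
Vm = -71.99 mV


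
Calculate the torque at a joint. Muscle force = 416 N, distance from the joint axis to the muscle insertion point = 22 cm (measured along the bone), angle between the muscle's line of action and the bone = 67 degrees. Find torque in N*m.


Torque = F * d * sin(theta)   (moment arm = d*sin(theta))
d = 22 cm = 0.22 m
Torque = 416 * 0.22 * sin(67)
Torque = 84.24 N*m


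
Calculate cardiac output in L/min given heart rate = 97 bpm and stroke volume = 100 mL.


CO = HR * SV
CO = 97 * 100 / 1000
CO = 9.7 L/min


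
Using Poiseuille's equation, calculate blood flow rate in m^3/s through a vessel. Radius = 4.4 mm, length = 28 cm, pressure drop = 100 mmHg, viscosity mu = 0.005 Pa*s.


Q = pi*r^4*dP / (8*mu*L)
r = 0.0044 m, L = 0.28 m
dP = 100 mmHg = 13332.2 Pa
Q = 0.001402 m^3/s


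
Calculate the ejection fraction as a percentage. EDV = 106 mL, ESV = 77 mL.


SV = EDV - ESV = 106 - 77 = 29 mL
EF = SV/EDV * 100 = 29/106 * 100
EF = 27.36%


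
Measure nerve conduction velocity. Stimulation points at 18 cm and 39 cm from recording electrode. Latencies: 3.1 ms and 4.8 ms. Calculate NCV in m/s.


Distance = (39 - 18) / 100 = 0.21 m
dt = (4.8 - 3.1) / 1000 = 0.0017 s
NCV = dist / dt = 123.5 m/s


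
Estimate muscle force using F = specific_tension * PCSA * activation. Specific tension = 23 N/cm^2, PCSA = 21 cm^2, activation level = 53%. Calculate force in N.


F = sigma * PCSA * activation
F = 23 * 21 * 0.53
F = 256 N


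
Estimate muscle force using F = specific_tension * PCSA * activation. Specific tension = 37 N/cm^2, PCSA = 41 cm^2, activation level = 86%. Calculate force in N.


F = sigma * PCSA * activation
F = 37 * 41 * 0.86
F = 1305 N


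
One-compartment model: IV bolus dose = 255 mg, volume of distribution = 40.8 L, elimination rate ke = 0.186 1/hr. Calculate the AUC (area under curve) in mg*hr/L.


C0 = Dose/Vd = 255/40.8 = 6.25 mg/L
AUC = C0/ke = 6.25/0.186
AUC = 33.6 mg*hr/L


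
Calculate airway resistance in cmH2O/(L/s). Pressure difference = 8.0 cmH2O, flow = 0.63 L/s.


R = dP / flow
R = 8.0 / 0.63
R = 12.7 cmH2O/(L/s)


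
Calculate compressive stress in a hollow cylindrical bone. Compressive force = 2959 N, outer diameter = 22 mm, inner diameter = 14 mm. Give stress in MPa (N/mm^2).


A = pi*(r_o^2 - r_i^2)
r_o = 11 mm, r_i = 7 mm
A = 226.195 mm^2
sigma = F/A = 2959 / 226.195
sigma = 13.08 MPa


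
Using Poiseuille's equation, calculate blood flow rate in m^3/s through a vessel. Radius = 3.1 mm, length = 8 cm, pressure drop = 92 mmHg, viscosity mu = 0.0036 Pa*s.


Q = pi*r^4*dP / (8*mu*L)
r = 0.0031 m, L = 0.08 m
dP = 92 mmHg = 12265.624 Pa
Q = 0.001545 m^3/s


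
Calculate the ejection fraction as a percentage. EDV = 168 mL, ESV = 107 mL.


SV = EDV - ESV = 168 - 107 = 61 mL
EF = SV/EDV * 100 = 61/168 * 100
EF = 36.31%


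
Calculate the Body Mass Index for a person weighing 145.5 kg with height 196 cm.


BMI = weight / height^2
height = 196 cm = 1.96 m
BMI = 145.5 / 1.96^2
BMI = 37.87 kg/m^2


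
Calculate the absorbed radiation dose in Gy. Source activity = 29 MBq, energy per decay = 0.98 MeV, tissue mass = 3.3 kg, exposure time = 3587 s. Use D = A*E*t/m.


A = 29 MBq = 2.9000e+07 Bq
E = 0.98 MeV = 1.56996e-13 J
D = A*E*t/m = 2.9000e+07*1.56996e-13*3587/3.3
D = 0.004949 Gy


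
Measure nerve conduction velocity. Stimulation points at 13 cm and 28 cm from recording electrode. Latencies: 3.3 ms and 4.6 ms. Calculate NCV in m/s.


Distance = (28 - 13) / 100 = 0.15 m
dt = (4.6 - 3.3) / 1000 = 0.0013 s
NCV = dist / dt = 115.4 m/s


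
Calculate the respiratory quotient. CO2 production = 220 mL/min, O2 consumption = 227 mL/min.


RQ = VCO2 / VO2
RQ = 220 / 227
RQ = 0.9692


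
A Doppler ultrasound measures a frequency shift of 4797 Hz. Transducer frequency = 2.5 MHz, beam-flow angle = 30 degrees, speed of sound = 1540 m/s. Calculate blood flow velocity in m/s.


v = fd * c / (2 * f0 * cos(theta))
v = 4797 * 1540 / (2 * 2.5000e+06 * cos(30))
v = 1.706 m/s


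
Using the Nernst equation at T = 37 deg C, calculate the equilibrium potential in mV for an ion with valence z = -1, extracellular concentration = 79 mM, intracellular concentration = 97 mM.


E = (RT/(zF)) * ln(C_out/C_in)
T = 37 + 273.15 = 310.15 K
E = (8.314 * 310.15 / (-1 * 96485)) * ln(79/97)
E = 5.486 mV


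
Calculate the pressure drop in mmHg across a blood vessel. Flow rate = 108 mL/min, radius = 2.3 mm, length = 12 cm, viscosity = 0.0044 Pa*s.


dP = 8*mu*L*Q / (pi*r^4)
Q = 108 mL/min = 1.8e-06 m^3/s
dP = 86.4839 Pa = 86.4839 / 133.322 mmHg = 0.6487 mmHg


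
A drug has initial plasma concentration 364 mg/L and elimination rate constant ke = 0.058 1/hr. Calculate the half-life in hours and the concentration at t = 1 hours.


t_half = ln(2) / ke = 0.693147 / 0.058 = 11.95 hr
C(t) = C0 * exp(-ke*t) = 364 * exp(-0.058*1)
C(1) = 343.5 mg/L


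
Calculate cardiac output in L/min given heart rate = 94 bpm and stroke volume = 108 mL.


CO = HR * SV
CO = 94 * 108 / 1000
CO = 10.15 L/min
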